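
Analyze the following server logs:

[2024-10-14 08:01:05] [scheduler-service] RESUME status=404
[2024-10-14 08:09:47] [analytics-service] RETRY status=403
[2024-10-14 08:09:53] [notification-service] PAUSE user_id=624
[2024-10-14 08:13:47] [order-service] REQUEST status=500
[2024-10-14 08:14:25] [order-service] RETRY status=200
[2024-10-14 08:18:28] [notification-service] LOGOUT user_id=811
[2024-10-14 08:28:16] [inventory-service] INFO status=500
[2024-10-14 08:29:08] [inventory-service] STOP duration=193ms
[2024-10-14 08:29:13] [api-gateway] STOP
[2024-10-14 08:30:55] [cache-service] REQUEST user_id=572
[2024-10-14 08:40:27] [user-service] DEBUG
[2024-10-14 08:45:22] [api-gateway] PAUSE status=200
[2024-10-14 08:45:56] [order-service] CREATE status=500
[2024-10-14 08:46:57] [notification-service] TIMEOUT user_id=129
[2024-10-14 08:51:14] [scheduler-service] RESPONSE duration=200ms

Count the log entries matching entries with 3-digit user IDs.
4

To find matching entries:

1. Pattern to match: entries with 3-digit user IDs
2. Scan each log entry for the pattern
3. Count matches: 4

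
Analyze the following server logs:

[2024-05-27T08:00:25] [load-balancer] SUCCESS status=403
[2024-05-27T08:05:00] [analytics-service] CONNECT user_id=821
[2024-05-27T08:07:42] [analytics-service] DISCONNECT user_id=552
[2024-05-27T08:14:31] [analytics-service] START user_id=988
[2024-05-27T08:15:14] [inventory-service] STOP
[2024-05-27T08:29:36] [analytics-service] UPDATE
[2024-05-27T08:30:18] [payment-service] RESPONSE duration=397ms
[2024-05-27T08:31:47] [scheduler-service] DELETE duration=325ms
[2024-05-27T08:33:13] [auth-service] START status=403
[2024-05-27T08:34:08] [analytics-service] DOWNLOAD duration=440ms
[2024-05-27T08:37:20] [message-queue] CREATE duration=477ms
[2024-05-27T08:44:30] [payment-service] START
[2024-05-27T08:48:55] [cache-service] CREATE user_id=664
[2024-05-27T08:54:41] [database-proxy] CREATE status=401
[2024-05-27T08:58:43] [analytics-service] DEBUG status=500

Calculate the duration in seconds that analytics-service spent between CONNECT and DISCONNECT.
162

To calculate state duration:

1. Find CONNECT event for analytics-service: 2024-05-27T08:05:00
2. Find DISCONNECT event for analytics-service: 2024-05-27T08:07:42
3. Calculate duration: 2024-05-27T08:07:42 - 2024-05-27T08:05:00 = 162 seconds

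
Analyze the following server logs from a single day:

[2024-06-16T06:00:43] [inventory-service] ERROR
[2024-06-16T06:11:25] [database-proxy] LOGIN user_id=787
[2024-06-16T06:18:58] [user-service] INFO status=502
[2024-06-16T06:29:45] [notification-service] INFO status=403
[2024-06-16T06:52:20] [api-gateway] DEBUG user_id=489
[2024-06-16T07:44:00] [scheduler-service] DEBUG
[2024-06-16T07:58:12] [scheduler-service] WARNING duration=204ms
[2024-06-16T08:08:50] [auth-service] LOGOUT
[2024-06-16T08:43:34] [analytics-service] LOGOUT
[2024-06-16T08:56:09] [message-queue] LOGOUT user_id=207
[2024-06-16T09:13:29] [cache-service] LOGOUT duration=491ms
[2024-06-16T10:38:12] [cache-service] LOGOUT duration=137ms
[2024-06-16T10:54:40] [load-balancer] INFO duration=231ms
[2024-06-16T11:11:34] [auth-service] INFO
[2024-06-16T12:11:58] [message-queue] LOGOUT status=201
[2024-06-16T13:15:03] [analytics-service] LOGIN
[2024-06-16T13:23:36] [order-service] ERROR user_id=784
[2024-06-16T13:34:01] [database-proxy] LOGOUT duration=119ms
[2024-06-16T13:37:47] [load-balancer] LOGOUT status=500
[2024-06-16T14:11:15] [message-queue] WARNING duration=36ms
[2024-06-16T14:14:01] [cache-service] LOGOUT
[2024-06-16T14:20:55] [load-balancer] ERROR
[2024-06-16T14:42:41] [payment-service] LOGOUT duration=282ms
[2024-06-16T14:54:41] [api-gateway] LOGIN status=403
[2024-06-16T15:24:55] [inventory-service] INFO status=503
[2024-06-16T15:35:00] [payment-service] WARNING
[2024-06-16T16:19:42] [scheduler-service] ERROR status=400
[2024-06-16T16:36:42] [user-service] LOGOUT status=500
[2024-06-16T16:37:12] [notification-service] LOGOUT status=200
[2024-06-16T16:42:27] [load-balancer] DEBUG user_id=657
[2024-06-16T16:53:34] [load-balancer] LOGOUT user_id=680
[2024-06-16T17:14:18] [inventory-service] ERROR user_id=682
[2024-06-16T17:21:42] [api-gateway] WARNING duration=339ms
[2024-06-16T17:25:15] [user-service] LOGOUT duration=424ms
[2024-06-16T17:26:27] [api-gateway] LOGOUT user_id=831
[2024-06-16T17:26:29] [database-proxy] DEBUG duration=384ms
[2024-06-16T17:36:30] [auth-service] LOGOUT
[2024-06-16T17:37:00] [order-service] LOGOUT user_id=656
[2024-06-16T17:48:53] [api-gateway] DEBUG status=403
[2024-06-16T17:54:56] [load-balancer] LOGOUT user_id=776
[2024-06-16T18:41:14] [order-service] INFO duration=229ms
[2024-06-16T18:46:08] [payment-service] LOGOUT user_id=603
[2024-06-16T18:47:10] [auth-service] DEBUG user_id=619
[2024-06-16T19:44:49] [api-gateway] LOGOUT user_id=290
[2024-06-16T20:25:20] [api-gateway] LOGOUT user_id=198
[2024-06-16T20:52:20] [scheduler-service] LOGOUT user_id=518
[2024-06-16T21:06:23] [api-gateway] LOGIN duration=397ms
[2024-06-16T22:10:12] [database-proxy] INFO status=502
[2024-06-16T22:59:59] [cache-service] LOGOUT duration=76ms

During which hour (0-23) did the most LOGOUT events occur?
17

To find the peak hour:

1. Group all LOGOUT events by hour
2. Count events in each hour
3. Find hour with maximum count
4. Peak hour: 17 (with 5 events)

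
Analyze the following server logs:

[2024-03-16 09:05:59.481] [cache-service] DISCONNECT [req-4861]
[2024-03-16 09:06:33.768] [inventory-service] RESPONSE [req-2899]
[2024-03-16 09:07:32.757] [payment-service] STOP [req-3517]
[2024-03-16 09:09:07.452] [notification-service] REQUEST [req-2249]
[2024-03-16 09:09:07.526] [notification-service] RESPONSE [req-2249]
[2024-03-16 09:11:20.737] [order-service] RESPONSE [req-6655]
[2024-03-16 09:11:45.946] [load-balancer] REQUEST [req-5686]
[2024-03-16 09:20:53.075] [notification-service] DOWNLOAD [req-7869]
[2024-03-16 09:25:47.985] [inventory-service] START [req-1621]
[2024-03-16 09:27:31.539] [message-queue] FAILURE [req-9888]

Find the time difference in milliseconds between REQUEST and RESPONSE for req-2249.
74

To calculate latency:

1. Find REQUEST with id req-2249: 2024-03-16 09:09:07.452
2. Find RESPONSE with id req-2249: 2024-03-16 09:09:07.526
3. Latency: 2024-03-16 09:09:07.526 - 2024-03-16 09:09:07.452 = 74ms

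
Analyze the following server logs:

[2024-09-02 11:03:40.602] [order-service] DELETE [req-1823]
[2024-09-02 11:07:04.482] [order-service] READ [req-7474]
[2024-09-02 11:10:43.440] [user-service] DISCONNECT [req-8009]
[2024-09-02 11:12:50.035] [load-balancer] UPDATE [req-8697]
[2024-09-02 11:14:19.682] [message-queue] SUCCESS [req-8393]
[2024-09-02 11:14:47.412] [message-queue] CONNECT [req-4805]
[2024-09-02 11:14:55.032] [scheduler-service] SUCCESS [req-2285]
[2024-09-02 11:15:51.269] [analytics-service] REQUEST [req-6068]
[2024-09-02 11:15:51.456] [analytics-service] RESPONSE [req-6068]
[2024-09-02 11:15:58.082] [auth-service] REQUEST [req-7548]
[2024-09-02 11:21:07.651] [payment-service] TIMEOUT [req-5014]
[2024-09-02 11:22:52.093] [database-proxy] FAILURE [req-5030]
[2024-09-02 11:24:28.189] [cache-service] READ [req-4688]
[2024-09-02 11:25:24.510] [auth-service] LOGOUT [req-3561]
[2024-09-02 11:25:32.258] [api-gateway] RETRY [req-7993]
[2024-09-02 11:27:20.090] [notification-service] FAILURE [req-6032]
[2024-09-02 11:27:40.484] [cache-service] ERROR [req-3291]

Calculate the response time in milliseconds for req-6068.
187

To calculate latency:

1. Find REQUEST with id req-6068: 2024-09-02 11:15:51.269
2. Find RESPONSE with id req-6068: 2024-09-02 11:15:51.456
3. Latency: 2024-09-02 11:15:51.456 - 2024-09-02 11:15:51.269 = 187ms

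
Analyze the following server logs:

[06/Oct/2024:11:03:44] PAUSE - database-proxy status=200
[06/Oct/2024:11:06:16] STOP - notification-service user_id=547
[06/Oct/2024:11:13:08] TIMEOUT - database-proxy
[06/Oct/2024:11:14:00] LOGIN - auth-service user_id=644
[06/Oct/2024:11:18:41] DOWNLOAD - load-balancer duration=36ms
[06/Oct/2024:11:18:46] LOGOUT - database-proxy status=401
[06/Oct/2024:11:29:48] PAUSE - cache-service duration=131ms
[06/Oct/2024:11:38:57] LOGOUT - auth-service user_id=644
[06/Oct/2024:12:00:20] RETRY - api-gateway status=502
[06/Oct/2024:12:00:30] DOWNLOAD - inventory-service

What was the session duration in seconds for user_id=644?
1497

To calculate session duration:

1. Find LOGIN event for user_id=644: 06/Oct/2024:11:14:00
2. Find LOGOUT event for user_id=644: 06/Oct/2024:11:38:57
3. Session duration: 06/Oct/2024:11:38:57 - 06/Oct/2024:11:14:00 = 1497 seconds (24 minutes)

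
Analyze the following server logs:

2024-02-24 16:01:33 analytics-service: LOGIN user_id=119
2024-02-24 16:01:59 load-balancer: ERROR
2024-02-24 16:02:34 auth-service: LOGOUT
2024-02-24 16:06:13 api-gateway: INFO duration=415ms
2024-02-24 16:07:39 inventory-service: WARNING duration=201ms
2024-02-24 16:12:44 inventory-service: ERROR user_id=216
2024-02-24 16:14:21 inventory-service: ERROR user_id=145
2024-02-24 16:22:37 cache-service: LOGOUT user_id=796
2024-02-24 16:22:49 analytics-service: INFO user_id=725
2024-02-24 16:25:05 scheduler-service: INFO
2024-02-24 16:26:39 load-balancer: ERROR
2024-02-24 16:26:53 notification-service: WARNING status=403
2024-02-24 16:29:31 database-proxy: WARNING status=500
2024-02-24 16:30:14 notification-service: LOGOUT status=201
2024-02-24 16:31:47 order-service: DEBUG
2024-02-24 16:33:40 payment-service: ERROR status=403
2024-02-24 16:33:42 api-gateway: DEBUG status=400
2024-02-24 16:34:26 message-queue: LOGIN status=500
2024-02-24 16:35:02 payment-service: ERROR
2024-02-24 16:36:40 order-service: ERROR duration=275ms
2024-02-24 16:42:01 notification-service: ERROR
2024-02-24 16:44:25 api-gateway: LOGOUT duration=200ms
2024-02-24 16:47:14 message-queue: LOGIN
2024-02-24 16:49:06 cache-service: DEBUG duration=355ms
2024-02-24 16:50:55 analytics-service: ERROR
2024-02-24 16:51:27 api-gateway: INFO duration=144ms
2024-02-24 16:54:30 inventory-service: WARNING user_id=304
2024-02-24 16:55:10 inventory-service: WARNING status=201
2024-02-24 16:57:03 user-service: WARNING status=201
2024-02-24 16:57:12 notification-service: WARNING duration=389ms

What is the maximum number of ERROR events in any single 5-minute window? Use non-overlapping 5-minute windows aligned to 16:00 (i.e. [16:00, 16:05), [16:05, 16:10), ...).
2

To find the burst window:

1. Divide the log period into non-overlapping 5-minute windows starting at 16:00
2. Count ERROR events in each window
3. Find the window with maximum count
4. Maximum events in a window: 2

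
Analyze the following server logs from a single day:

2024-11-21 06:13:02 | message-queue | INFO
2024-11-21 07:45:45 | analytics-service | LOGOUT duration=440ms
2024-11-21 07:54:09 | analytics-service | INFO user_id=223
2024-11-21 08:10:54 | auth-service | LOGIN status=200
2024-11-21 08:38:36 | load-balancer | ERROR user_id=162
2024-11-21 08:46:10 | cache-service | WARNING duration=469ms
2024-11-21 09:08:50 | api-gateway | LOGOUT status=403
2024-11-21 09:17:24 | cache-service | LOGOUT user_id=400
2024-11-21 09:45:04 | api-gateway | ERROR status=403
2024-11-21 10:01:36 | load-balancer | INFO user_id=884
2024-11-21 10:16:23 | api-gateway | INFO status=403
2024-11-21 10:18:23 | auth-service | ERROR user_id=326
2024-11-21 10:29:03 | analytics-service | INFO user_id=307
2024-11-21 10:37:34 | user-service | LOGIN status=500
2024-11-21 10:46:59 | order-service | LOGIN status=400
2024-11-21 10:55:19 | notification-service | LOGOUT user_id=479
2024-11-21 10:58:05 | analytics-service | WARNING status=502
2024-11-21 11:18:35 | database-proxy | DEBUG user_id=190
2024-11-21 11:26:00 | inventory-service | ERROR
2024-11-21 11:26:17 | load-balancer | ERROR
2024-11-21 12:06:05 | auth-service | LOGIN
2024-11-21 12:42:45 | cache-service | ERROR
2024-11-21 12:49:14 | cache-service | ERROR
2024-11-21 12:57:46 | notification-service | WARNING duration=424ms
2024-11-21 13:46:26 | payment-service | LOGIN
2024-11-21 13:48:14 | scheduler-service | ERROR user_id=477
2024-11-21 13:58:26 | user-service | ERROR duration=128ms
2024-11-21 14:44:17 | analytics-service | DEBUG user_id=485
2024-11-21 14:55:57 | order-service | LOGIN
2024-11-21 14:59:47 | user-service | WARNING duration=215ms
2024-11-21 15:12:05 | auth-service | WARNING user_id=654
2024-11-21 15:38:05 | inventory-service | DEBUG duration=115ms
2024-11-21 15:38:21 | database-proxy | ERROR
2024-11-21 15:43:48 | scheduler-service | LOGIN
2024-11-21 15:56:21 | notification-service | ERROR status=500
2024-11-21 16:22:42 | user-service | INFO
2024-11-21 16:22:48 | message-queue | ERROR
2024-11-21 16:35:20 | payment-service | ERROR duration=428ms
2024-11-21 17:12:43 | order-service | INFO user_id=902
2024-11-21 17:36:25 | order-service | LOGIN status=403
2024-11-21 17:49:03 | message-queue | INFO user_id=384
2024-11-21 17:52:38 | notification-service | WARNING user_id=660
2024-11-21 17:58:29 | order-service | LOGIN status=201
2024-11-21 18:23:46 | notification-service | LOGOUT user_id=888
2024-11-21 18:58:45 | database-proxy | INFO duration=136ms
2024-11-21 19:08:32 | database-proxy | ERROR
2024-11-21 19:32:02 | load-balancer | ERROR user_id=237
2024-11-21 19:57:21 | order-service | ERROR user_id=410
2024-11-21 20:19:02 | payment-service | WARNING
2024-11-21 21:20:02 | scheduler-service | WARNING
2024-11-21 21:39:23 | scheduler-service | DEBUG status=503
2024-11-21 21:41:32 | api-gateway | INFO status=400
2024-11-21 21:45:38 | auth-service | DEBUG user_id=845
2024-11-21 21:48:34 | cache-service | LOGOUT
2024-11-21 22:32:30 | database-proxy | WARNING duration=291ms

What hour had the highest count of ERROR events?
19

To find the peak hour:

1. Group all ERROR events by hour
2. Count events in each hour
3. Find hour with maximum count
4. Peak hour: 19 (with 3 events)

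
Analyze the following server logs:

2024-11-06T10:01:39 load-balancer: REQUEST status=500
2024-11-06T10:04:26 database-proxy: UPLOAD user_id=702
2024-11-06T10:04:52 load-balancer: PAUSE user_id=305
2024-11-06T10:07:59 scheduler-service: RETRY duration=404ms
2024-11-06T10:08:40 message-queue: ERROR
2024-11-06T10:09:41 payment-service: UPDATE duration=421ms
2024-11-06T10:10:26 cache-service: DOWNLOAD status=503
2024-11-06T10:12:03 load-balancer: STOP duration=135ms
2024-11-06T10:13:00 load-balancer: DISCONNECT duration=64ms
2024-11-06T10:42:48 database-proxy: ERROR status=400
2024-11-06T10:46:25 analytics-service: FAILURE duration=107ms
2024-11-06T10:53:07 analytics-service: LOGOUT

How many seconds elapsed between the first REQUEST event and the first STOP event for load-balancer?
624

To find the time between events:

1. Locate the first REQUEST event for load-balancer: 2024-11-06T10:01:39
2. Locate the first STOP event for load-balancer: 2024-11-06T10:12:03
3. Calculate the difference: 2024-11-06T10:12:03 - 2024-11-06T10:01:39 = 624 seconds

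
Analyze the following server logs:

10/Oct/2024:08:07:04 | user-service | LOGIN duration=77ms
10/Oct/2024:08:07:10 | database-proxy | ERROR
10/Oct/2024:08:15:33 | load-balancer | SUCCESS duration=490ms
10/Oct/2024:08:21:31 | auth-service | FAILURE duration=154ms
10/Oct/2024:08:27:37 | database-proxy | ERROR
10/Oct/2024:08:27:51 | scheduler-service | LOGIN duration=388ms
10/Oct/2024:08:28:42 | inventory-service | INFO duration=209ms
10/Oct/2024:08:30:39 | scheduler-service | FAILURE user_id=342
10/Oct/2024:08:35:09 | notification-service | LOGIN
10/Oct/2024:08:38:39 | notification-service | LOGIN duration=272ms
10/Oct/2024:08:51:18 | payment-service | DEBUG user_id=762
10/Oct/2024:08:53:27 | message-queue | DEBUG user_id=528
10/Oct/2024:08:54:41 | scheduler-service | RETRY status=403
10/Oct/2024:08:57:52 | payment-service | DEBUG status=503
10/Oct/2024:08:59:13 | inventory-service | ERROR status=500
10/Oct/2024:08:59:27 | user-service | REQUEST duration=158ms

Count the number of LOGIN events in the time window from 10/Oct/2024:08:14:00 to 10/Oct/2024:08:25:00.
0

To count events in the time window:

1. Window boundaries: 10/Oct/2024:08:14:00 to 10/Oct/2024:08:25:00
2. Filter for LOGIN events within this window
3. Count matching events: 0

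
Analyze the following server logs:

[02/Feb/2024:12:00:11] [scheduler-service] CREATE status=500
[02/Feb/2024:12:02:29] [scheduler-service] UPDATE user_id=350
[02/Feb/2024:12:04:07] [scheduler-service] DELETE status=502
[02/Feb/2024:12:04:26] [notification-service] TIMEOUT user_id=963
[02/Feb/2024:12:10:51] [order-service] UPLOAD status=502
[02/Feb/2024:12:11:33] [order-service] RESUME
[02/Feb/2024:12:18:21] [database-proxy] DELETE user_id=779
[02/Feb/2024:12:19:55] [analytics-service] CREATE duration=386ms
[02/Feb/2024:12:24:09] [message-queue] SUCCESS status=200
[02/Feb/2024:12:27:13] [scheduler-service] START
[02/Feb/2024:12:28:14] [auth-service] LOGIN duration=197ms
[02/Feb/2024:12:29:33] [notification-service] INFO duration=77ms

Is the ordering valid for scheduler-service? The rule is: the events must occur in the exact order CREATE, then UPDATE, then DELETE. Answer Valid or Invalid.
Valid

To validate ordering:

1. Required order: CREATE → UPDATE → DELETE
2. Rule: the events must occur in the exact order CREATE, then UPDATE, then DELETE
3. Check actual order of events for scheduler-service
4. Result: Valid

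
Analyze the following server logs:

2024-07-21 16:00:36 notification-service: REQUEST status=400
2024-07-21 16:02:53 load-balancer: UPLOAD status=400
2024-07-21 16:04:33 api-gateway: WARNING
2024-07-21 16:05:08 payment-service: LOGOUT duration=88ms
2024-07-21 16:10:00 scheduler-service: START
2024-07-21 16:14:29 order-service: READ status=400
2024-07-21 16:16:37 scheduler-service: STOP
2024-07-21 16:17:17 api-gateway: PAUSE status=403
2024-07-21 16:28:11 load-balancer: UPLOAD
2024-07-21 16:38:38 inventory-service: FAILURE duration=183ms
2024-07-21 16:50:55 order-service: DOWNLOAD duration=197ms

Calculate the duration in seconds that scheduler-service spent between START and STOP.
397

To calculate state duration:

1. Find START event for scheduler-service: 2024-07-21 16:10:00
2. Find STOP event for scheduler-service: 2024-07-21 16:16:37
3. Calculate duration: 2024-07-21 16:16:37 - 2024-07-21 16:10:00 = 397 seconds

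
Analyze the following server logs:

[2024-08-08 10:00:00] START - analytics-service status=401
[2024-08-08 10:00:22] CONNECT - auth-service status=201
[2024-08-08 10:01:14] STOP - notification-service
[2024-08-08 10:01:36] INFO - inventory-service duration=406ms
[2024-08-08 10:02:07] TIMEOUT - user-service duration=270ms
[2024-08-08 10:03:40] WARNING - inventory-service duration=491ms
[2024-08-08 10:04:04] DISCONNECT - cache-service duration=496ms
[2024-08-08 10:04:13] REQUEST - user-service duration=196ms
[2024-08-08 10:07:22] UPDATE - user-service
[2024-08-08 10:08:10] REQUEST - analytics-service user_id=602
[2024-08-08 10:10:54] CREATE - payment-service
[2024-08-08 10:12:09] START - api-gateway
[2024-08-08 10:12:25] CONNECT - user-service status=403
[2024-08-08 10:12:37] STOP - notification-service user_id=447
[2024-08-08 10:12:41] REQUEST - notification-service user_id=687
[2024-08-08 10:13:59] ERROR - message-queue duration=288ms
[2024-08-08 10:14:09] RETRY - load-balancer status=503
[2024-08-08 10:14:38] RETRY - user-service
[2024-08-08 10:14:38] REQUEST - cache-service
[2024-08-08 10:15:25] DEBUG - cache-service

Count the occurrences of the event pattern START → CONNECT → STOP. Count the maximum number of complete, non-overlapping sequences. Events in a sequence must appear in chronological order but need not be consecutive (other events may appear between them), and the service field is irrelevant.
2

To count sequences:

1. Look for pattern: START → CONNECT → STOP
2. Greedily scan the log in chronological order, matching each sequence element in turn (ignoring service)
3. Each time the full pattern completes, increment the count and restart matching from the next event
4. Complete non-overlapping sequences found: 2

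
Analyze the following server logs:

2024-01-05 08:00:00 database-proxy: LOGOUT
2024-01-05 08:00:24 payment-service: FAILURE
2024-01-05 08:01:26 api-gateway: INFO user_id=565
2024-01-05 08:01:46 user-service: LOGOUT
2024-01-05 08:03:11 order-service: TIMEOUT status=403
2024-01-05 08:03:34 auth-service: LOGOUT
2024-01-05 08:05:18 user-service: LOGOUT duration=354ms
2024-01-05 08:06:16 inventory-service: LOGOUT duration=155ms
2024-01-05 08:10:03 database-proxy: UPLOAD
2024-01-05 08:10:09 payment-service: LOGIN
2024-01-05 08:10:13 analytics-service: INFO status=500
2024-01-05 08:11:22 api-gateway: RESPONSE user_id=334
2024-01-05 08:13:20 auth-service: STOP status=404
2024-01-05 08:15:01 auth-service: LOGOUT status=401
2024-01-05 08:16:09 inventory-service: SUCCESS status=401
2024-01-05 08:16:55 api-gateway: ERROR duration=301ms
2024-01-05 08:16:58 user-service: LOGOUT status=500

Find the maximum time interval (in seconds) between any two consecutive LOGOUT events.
525

To find the longest gap:

1. Extract all LOGOUT events in chronological order
2. Calculate time differences between consecutive events
3. Find the maximum difference
4. Longest gap: 525 seconds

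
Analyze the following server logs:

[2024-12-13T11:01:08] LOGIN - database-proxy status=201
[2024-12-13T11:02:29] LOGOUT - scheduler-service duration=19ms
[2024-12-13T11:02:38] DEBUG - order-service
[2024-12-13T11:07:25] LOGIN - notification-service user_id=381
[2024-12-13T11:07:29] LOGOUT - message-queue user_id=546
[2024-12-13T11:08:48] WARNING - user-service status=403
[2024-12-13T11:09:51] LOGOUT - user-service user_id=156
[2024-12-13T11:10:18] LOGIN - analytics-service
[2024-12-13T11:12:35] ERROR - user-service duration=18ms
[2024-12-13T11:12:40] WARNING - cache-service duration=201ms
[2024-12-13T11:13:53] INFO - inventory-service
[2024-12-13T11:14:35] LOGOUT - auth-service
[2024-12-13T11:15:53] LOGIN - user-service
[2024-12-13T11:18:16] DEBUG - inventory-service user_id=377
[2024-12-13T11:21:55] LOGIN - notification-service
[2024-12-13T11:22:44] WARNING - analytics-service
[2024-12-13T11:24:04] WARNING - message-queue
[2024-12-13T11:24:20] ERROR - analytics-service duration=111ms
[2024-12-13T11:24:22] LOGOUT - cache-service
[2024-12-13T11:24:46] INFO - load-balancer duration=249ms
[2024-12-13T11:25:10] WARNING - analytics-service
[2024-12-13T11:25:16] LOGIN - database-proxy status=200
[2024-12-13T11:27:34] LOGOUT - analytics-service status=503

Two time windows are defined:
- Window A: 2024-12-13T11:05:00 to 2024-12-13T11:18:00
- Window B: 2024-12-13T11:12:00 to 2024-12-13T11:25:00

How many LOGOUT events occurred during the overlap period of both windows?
1

To find overlap events:

1. Window A: 2024-12-13T11:05:00 to 2024-12-13T11:18:00
2. Window B: 2024-12-13T11:12:00 to 2024-12-13T11:25:00
3. Overlap period: 2024-12-13T11:12:00 to 2024-12-13T11:18:00
4. Count LOGOUT events in overlap: 1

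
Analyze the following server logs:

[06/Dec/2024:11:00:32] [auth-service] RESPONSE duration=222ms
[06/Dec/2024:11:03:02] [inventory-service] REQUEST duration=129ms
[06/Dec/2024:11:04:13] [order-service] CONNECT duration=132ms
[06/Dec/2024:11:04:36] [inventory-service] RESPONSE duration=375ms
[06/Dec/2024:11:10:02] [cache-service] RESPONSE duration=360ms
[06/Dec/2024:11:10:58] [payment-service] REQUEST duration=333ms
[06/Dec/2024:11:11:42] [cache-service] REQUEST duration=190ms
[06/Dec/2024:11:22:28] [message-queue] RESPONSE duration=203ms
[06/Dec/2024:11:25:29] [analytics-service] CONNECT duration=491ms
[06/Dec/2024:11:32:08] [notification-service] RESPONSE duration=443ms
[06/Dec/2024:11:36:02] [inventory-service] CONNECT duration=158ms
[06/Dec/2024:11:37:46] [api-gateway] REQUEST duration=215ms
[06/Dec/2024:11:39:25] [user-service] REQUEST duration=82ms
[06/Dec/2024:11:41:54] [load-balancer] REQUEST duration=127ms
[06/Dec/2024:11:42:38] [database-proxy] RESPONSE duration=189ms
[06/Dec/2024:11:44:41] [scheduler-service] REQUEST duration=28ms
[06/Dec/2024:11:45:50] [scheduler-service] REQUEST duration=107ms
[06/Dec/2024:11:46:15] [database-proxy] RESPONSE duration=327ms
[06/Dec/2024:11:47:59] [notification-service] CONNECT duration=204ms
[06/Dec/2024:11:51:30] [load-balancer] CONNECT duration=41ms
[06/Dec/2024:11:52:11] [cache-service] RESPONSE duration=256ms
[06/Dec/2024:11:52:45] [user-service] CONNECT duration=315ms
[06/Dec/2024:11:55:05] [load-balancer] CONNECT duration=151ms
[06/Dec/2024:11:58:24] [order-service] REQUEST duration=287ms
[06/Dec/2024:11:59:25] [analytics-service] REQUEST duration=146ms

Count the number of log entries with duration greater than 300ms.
7

To count timeouts:

1. Threshold: 300ms
2. Extract duration from each log entry
3. Count entries where duration > 300
4. Timeout count: 7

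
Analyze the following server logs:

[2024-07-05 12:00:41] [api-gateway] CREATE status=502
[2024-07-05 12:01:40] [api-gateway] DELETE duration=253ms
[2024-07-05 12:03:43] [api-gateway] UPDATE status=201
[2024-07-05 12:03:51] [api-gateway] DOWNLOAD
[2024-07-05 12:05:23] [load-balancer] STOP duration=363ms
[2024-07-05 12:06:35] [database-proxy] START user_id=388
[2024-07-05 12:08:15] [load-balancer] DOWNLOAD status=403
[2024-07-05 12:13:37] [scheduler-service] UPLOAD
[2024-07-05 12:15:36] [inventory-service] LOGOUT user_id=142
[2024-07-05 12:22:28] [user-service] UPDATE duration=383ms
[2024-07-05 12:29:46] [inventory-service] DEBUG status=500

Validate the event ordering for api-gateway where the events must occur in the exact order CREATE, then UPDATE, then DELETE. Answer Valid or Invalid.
Invalid

To validate ordering:

1. Required order: CREATE → UPDATE → DELETE
2. Rule: the events must occur in the exact order CREATE, then UPDATE, then DELETE
3. Check actual order of events for api-gateway
4. Result: Invalid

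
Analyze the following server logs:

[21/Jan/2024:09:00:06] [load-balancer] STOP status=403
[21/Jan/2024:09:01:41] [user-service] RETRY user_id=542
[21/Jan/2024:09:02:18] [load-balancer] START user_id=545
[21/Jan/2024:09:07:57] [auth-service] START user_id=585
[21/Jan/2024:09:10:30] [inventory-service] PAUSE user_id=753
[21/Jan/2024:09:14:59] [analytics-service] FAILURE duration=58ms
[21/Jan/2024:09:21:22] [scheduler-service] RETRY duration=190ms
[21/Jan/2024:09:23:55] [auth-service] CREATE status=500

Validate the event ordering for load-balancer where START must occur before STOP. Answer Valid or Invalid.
Invalid

To validate ordering:

1. Required order: START → STOP
2. Rule: START must occur before STOP
3. Check actual order of events for load-balancer
4. Result: Invalid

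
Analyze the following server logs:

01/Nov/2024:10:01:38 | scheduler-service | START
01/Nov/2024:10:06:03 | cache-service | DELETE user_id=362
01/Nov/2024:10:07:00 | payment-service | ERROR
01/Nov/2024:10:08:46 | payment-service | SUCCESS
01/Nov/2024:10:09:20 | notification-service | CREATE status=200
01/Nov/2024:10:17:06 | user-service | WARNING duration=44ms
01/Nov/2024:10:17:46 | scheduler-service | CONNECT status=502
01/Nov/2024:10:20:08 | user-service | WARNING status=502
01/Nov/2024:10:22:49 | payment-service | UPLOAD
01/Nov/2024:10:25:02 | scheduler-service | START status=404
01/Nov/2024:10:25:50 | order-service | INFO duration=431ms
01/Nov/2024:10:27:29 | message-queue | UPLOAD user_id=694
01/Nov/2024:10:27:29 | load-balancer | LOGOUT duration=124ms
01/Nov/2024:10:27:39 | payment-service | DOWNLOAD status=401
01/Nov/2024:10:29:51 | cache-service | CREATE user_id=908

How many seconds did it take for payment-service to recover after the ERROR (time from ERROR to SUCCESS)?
106

To calculate recovery time:

1. Find ERROR event for payment-service: 01/Nov/2024:10:07:00
2. Find next SUCCESS event for payment-service: 01/Nov/2024:10:08:46
3. Recovery time: 01/Nov/2024:10:08:46 - 01/Nov/2024:10:07:00 = 106 seconds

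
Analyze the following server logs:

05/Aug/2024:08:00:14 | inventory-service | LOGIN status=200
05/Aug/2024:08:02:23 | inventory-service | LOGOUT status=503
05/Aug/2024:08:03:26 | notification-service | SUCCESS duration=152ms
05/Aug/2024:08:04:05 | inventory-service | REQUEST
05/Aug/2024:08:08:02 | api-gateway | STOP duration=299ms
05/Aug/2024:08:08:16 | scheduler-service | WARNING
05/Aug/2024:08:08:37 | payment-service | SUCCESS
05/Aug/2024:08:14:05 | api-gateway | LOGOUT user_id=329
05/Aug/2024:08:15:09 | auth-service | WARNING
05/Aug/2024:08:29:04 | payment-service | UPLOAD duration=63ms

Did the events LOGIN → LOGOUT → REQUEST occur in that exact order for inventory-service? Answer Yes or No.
Yes

To verify sequence order:

1. Find all events in sequence LOGIN → LOGOUT → REQUEST for inventory-service
2. Extract their timestamps
3. Check if timestamps are in ascending order
4. Result: Yes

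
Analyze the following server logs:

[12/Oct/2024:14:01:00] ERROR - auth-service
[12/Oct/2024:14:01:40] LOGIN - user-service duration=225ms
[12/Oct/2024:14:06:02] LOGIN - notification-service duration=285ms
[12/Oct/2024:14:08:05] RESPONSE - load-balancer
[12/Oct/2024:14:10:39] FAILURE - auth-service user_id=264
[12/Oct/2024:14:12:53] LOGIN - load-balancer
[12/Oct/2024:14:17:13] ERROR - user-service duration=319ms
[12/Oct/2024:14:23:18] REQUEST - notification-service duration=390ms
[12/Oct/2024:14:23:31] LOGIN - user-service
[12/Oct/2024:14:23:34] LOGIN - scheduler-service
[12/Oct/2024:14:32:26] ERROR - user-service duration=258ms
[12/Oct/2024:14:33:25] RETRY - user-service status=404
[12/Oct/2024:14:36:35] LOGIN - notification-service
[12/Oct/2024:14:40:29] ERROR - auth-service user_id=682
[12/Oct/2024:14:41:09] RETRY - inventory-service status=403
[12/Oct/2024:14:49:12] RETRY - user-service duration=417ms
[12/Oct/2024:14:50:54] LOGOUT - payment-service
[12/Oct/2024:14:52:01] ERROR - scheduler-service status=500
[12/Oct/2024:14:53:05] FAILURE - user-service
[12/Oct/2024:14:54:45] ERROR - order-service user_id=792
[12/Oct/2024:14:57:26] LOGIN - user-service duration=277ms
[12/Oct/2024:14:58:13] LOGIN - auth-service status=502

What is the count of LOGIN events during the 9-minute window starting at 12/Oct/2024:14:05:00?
2

To count events in the time window:

1. Window boundaries: 12/Oct/2024:14:05:00 to 12/Oct/2024:14:14:00
2. Filter for LOGIN events within this window
3. Count matching events: 2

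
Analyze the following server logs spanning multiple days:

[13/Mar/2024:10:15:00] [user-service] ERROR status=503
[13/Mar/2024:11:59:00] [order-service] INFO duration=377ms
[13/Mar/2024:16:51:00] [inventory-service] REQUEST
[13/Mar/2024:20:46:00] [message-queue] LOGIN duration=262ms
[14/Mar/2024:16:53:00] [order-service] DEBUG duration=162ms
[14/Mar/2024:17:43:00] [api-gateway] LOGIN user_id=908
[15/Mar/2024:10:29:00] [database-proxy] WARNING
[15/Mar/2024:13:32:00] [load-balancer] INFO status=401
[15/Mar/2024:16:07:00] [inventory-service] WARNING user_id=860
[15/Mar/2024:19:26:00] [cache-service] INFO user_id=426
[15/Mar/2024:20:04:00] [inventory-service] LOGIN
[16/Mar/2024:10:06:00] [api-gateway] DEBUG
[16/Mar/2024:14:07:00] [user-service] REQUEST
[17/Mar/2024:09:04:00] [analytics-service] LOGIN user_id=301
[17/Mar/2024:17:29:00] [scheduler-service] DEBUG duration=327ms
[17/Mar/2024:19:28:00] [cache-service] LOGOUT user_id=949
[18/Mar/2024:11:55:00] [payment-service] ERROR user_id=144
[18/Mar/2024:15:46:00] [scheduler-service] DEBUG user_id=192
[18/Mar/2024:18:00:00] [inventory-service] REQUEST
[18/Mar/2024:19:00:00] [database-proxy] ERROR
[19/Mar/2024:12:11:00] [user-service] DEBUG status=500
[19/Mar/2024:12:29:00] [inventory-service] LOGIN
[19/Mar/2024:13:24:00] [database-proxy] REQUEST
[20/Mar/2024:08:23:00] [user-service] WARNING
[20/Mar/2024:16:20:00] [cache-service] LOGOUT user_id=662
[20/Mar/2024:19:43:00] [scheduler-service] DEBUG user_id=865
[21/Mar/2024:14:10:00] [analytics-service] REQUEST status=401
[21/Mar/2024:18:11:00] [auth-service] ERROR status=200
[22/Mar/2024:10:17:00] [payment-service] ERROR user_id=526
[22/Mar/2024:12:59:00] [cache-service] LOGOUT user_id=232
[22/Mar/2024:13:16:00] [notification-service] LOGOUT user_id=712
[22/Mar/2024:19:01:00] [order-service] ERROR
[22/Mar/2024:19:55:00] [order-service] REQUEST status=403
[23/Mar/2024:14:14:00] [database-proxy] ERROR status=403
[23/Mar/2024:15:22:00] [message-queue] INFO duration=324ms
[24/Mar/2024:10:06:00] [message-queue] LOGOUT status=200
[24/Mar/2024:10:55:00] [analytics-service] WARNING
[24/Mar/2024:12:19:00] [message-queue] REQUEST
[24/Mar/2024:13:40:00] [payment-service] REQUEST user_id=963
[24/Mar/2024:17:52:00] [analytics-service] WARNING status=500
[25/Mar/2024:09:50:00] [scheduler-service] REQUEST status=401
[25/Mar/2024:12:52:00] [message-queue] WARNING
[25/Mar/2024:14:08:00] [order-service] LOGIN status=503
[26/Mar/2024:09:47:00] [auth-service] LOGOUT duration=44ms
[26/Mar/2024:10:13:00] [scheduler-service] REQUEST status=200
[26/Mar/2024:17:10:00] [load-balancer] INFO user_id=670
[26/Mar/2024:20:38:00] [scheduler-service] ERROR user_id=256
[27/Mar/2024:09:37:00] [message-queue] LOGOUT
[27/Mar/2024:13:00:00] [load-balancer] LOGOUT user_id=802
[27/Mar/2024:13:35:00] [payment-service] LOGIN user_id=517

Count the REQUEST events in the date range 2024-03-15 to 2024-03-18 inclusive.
2

To filter by date range:

1. Date range: 2024-03-15 through 2024-03-18, both dates inclusive
2. Filter for REQUEST events whose date falls in this range
3. Count matching events: 2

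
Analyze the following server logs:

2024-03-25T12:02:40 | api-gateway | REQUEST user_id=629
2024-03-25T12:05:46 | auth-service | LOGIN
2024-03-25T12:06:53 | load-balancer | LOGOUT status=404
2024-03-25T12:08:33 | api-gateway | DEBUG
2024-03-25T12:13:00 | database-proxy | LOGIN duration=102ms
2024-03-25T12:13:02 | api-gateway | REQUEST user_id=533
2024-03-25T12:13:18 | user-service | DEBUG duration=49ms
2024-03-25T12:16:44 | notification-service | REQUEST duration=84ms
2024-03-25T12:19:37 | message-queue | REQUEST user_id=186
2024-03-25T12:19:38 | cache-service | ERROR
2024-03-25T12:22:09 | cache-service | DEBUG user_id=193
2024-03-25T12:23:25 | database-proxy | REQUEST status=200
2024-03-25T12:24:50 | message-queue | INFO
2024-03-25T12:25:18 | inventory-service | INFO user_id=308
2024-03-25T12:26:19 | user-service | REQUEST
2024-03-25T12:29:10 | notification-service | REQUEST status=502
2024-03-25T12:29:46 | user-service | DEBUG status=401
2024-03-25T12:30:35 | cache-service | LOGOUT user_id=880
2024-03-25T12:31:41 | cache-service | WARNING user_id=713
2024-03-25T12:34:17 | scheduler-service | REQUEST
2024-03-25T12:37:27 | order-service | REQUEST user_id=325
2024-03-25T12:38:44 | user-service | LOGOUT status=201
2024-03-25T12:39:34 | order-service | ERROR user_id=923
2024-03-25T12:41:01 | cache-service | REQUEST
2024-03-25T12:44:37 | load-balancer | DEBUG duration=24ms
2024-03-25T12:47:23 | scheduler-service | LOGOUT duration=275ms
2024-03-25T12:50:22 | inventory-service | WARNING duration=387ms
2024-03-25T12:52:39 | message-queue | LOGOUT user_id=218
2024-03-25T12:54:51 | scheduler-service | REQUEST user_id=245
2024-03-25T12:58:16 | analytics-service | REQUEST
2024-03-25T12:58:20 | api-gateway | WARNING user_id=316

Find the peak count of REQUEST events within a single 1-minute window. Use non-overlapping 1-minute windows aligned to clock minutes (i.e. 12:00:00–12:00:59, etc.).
1

To find the burst window:

1. Divide the log period into non-overlapping 1-minute windows starting at 12:00
2. Count REQUEST events in each window
3. Find the window with maximum count
4. Maximum events in a window: 1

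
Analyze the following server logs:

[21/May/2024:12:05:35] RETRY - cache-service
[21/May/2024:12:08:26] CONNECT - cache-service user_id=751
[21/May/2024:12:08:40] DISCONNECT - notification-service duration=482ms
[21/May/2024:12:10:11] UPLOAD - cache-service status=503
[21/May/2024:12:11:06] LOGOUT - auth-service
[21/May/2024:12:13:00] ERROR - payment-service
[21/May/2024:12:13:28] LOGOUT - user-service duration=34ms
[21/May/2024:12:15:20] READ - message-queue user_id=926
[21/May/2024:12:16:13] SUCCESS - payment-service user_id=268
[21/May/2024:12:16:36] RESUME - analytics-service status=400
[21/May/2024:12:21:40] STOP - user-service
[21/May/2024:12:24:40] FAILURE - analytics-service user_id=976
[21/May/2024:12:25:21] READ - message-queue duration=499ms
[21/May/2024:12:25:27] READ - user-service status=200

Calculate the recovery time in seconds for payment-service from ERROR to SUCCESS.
193

To calculate recovery time:

1. Find ERROR event for payment-service: 21/May/2024:12:13:00
2. Find next SUCCESS event for payment-service: 21/May/2024:12:16:13
3. Recovery time: 21/May/2024:12:16:13 - 21/May/2024:12:13:00 = 193 seconds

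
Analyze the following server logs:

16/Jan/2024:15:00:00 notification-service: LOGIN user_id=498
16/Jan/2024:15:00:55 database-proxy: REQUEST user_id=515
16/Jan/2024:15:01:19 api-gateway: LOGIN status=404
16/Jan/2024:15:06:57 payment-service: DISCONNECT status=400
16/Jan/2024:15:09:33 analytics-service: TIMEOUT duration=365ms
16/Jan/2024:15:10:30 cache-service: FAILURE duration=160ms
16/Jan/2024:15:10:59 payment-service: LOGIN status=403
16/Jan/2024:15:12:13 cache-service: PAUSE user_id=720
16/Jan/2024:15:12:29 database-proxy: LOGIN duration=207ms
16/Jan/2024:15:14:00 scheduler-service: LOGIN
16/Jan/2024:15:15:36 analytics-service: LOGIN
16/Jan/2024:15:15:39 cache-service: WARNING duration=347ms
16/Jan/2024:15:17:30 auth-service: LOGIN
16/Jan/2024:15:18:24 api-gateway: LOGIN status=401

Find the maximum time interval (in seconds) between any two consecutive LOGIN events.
580

To find the longest gap:

1. Extract all LOGIN events in chronological order
2. Calculate time differences between consecutive events
3. Find the maximum difference
4. Longest gap: 580 seconds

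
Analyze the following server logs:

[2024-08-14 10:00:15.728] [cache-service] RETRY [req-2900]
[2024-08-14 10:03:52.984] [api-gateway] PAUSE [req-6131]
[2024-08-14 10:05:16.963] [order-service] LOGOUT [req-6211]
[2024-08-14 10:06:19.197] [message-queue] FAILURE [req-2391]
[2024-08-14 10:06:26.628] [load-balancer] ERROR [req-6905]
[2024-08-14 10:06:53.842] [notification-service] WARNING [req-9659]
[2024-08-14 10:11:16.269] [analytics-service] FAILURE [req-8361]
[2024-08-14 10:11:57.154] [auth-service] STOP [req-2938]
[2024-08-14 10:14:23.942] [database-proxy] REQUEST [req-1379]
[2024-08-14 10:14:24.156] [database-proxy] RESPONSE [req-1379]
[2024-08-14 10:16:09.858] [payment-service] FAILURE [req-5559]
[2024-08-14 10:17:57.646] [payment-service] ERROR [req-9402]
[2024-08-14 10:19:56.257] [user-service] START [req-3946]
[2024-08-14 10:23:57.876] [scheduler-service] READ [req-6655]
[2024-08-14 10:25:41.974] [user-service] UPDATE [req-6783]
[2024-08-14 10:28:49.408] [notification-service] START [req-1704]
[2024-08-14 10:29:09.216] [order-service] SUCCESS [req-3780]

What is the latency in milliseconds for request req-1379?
214

To calculate latency:

1. Find REQUEST with id req-1379: 2024-08-14 10:14:23.942
2. Find RESPONSE with id req-1379: 2024-08-14 10:14:24.156
3. Latency: 2024-08-14 10:14:24.156 - 2024-08-14 10:14:23.942 = 214ms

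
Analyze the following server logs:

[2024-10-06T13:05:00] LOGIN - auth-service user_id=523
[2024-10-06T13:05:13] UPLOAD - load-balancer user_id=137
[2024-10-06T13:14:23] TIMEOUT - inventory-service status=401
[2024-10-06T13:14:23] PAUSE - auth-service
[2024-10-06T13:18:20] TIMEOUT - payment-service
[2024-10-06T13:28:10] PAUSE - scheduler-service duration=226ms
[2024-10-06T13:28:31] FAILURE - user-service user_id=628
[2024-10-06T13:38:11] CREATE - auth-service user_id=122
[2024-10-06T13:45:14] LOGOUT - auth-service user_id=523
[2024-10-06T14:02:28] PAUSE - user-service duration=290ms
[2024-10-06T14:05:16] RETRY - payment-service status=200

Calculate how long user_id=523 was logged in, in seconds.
2414

To calculate session duration:

1. Find LOGIN event for user_id=523: 2024-10-06T13:05:00
2. Find LOGOUT event for user_id=523: 2024-10-06T13:45:14
3. Session duration: 2024-10-06T13:45:14 - 2024-10-06T13:05:00 = 2414 seconds (40 minutes)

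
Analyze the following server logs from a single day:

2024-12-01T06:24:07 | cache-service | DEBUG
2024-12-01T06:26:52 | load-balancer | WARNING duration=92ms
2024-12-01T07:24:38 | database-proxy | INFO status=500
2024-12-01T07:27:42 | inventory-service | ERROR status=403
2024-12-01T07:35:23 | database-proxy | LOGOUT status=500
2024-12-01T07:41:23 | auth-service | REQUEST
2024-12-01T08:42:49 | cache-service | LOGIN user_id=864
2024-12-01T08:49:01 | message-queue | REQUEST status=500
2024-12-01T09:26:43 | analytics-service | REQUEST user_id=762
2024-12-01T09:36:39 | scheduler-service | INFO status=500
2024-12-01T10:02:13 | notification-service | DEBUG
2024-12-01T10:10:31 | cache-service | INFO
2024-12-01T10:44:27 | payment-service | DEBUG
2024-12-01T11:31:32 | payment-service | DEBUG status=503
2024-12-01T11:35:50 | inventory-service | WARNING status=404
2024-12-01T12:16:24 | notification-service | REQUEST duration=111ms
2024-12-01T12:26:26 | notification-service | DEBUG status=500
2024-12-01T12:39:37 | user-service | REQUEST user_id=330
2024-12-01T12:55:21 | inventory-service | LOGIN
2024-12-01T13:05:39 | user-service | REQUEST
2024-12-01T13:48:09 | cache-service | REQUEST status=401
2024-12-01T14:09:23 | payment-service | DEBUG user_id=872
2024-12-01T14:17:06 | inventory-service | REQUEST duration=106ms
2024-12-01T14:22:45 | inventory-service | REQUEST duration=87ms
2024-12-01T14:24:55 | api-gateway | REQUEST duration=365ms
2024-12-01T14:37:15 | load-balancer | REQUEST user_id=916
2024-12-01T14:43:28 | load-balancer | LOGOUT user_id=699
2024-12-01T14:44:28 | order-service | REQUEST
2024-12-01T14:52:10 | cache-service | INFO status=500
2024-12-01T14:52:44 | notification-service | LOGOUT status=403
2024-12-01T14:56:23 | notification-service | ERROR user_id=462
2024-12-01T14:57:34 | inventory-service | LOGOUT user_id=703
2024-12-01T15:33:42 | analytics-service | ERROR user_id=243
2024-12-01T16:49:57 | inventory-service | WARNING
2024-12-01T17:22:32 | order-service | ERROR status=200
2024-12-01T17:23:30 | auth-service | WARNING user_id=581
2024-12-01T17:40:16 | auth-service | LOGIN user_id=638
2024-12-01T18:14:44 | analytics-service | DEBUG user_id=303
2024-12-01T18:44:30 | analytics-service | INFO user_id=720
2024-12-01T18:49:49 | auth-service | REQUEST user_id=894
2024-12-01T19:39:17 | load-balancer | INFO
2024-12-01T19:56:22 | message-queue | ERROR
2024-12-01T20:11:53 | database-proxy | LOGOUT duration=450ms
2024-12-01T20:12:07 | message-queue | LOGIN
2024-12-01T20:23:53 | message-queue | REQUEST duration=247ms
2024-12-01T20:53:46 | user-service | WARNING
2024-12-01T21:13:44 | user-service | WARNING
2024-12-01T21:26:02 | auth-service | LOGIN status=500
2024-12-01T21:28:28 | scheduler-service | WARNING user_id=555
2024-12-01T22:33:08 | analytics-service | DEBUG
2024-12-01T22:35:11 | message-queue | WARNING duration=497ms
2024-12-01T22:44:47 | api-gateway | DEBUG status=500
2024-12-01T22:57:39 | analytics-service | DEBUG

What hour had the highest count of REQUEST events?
14

To find the peak hour:

1. Group all REQUEST events by hour
2. Count events in each hour
3. Find hour with maximum count
4. Peak hour: 14 (with 5 events)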